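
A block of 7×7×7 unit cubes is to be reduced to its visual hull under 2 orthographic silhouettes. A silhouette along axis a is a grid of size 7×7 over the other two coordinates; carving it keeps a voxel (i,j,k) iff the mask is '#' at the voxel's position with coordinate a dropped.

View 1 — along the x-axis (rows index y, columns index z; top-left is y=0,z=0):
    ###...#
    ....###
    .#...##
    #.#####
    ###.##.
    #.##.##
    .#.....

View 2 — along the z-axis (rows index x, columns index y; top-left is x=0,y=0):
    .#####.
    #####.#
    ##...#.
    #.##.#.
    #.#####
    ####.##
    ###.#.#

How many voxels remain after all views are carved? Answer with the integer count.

136 voxels

initial block: 7^3 = 343
carve view 1 (along x, YZ-mask fill 27/49): 189 voxels remain
carve view 2 (along z, XY-mask fill 35/49): 136 voxels remain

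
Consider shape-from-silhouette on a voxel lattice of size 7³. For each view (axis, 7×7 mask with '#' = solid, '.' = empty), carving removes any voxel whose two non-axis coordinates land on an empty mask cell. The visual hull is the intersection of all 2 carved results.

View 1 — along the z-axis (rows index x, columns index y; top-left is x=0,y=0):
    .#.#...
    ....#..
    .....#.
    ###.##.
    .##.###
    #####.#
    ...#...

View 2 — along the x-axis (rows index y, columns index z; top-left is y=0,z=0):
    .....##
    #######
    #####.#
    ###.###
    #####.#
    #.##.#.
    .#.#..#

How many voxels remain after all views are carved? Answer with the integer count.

|visual hull| = 110

initial block: 7^3 = 343
[1] z-view keeps 21 columns → grid now 147
[2] x-view keeps 34 columns → grid now 110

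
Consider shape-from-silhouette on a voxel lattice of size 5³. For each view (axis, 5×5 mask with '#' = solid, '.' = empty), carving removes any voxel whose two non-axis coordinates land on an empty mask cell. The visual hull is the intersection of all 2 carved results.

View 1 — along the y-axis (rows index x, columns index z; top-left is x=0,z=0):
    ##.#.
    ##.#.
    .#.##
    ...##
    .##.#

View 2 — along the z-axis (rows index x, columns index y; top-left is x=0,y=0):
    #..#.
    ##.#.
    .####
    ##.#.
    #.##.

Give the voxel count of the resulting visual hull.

before carving: 125 voxels (5×5×5)
  1. axis=1 (XZ plane), |mask|=14  ⇒  voxels=70
  2. axis=2 (XY plane), |mask|=15  ⇒  voxels=42

voxel count = 42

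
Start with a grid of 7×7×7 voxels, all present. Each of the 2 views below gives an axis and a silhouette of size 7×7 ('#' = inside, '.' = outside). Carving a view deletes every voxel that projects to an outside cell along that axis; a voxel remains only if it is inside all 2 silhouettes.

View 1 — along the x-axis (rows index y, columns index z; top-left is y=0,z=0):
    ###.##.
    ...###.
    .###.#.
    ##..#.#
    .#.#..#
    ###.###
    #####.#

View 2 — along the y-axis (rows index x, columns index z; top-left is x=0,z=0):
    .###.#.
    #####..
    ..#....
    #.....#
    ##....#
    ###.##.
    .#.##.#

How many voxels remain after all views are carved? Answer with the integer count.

voxel count = 109

start: 7×7×7 = 343 voxels
  1. axis=0 (YZ plane), |mask|=31  ⇒  voxels=217
  2. axis=1 (XZ plane), |mask|=24  ⇒  voxels=109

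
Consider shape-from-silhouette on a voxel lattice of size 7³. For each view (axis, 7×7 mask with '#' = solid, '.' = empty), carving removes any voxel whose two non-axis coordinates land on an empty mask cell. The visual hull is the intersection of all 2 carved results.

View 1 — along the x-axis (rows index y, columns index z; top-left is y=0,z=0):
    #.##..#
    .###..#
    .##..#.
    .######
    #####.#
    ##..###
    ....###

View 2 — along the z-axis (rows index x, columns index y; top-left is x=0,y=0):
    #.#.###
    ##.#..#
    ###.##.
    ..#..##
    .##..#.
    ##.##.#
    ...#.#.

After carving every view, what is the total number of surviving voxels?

117 voxels

full grid |V| = 343
after view 1 [x-axis, 31 of 49 cells solid] → remaining = 217
after view 2 [z-axis, 27 of 49 cells solid] → remaining = 117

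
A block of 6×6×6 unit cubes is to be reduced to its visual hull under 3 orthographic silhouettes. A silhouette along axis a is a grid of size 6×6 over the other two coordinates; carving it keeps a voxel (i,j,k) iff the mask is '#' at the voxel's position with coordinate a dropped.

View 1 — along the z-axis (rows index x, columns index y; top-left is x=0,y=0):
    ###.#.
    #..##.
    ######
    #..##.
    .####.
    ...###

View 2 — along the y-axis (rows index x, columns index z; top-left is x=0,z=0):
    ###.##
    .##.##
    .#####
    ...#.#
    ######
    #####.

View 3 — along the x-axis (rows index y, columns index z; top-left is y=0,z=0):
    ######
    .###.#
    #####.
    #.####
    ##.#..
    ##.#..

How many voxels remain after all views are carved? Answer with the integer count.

75 voxels

start: 6×6×6 = 216 voxels
V1 z: intersect with XY mask (23 set) -- 138 left
V2 y: intersect with XZ mask (27 set) -- 107 left
V3 x: intersect with YZ mask (26 set) -- 75 left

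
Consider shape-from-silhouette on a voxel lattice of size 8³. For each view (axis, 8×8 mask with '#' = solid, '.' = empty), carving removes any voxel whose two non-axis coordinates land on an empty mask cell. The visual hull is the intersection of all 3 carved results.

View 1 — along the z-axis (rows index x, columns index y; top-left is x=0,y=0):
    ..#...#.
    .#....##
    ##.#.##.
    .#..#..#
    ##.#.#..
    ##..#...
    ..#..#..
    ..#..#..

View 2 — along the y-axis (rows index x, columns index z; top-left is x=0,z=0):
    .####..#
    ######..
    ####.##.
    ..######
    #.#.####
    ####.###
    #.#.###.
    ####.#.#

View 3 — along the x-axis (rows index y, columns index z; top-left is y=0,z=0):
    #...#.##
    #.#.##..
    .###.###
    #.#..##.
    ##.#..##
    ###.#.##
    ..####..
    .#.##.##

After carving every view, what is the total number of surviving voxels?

88 voxels

initial block: 8^3 = 512
after view 1 [z-axis, 24 of 64 cells solid] → remaining = 192
after view 2 [y-axis, 47 of 64 cells solid] → remaining = 143
after view 3 [x-axis, 38 of 64 cells solid] → remaining = 88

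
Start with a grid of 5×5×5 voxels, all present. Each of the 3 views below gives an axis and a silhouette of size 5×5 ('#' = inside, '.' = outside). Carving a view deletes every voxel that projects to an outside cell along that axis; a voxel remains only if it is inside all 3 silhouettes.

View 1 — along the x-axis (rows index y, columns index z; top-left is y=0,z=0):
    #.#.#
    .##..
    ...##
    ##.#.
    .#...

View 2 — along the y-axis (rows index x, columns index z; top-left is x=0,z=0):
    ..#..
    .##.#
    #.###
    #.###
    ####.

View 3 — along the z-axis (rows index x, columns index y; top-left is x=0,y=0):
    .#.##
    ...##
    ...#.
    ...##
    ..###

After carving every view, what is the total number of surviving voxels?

initial block: 5^3 = 125
carve view 1 (along x, YZ-mask fill 11/25): 55 voxels remain
carve view 2 (along y, XZ-mask fill 16/25): 34 voxels remain
carve view 3 (along z, XY-mask fill 11/25): 12 voxels remain

12 voxels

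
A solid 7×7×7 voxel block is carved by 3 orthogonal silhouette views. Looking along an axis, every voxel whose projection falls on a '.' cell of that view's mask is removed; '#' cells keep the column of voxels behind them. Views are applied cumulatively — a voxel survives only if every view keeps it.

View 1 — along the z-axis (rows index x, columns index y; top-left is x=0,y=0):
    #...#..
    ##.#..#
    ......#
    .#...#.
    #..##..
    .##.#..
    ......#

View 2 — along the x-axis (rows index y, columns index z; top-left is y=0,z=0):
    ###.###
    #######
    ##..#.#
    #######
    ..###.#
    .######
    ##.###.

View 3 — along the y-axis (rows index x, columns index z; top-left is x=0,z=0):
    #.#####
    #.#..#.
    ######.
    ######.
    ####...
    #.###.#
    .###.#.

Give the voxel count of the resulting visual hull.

remaining voxels: 60

before carving: 343 voxels (7×7×7)
  1. axis=2 (XY plane), |mask|=16  ⇒  voxels=112
  2. axis=0 (YZ plane), |mask|=39  ⇒  voxels=90
  3. axis=1 (XZ plane), |mask|=34  ⇒  voxels=60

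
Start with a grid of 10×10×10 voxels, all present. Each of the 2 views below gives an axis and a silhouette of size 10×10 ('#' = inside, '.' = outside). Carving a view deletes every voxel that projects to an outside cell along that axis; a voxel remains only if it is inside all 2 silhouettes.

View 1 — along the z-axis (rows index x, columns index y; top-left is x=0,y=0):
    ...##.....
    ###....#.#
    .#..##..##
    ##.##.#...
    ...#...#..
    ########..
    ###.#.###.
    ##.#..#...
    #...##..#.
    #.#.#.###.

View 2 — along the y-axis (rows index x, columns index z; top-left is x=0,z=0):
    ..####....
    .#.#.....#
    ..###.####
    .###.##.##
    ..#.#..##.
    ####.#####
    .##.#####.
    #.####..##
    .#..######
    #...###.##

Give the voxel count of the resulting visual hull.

initial block: 10^3 = 1000
step 1: project along z, AND mask (48/100) → |grid| = 480
step 2: project along y, AND mask (61/100) → |grid| = 314

remaining voxels: 314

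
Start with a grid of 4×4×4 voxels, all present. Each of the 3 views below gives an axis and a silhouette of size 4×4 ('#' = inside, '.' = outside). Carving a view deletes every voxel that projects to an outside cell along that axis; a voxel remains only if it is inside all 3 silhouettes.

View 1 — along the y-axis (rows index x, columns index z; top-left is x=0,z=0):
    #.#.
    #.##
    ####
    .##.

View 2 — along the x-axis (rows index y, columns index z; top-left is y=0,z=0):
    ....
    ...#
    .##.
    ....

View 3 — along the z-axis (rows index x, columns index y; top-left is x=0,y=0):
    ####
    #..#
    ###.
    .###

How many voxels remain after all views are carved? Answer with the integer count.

|visual hull| = 6

initial block: 4^3 = 64
carve view 1 (along y, XZ-mask fill 11/16): 44 voxels remain
carve view 2 (along x, YZ-mask fill 3/16): 8 voxels remain
carve view 3 (along z, XY-mask fill 12/16): 6 voxels remain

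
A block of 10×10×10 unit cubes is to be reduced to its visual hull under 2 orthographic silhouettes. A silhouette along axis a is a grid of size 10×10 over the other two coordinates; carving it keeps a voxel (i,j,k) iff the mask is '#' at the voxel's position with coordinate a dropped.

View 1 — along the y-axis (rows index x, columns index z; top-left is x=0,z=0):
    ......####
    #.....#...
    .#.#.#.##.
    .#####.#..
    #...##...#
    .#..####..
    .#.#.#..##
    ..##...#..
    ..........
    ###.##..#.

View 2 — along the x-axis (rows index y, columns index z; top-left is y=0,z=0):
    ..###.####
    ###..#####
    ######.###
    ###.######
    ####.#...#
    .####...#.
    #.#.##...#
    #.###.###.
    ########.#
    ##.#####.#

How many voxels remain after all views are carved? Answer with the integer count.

289 voxels

before carving: 1000 voxels (10×10×10)
V1 y: intersect with XZ mask (40 set) -- 400 left
V2 x: intersect with YZ mask (73 set) -- 289 left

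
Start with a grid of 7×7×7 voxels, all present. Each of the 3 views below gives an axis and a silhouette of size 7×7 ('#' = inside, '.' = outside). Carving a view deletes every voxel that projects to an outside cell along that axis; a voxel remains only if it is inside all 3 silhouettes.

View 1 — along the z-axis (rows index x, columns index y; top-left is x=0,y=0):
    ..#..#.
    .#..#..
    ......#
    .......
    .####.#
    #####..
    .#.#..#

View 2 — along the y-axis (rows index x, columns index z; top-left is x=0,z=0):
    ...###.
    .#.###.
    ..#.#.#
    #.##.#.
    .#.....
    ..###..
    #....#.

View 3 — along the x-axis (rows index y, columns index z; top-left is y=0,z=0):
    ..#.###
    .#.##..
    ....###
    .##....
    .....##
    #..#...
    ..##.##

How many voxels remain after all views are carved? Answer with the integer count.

18 voxels

full grid |V| = 343
  1. axis=2 (XY plane), |mask|=18  ⇒  voxels=126
  2. axis=1 (XZ plane), |mask|=20  ⇒  voxels=43
  3. axis=0 (YZ plane), |mask|=20  ⇒  voxels=18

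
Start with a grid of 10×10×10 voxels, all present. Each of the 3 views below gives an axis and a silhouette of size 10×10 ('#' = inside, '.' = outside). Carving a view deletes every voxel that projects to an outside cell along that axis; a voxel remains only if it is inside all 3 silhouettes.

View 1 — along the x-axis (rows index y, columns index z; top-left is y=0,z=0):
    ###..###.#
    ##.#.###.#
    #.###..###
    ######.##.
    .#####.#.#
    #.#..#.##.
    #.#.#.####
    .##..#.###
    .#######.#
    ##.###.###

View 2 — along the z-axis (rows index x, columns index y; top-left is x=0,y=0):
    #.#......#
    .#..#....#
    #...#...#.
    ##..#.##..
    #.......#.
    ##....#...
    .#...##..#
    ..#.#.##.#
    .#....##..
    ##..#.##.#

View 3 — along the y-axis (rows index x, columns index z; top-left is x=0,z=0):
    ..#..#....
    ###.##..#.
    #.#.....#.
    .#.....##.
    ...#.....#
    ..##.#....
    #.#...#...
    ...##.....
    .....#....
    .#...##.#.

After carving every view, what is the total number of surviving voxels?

72 voxels

before carving: 1000 voxels (10×10×10)
step 1: project along x, AND mask (70/100) → |grid| = 700
step 2: project along z, AND mask (37/100) → |grid| = 260
step 3: project along y, AND mask (29/100) → |grid| = 72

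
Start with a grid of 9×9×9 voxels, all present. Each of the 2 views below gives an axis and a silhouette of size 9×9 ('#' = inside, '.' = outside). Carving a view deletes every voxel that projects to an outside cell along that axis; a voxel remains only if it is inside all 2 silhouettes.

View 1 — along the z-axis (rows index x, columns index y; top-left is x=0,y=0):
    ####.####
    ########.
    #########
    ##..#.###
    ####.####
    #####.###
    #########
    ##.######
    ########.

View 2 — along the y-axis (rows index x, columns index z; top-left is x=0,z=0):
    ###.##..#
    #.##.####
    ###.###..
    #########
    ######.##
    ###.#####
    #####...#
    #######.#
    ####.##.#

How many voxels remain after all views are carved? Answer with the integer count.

514 voxels

initial block: 9^3 = 729
after view 1 [z-axis, 72 of 81 cells solid] → remaining = 648
after view 2 [y-axis, 65 of 81 cells solid] → remaining = 514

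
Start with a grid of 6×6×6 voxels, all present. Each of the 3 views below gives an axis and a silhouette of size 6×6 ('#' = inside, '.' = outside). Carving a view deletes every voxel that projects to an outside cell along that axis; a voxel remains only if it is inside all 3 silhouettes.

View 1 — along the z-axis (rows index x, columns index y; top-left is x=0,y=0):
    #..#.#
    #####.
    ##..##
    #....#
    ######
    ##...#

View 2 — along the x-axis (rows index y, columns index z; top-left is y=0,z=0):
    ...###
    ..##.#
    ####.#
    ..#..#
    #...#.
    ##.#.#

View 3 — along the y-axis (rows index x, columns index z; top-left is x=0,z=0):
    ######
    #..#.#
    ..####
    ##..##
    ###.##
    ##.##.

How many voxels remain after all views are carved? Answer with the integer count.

|visual hull| = 53

before carving: 216 voxels (6×6×6)
  1. axis=2 (XY plane), |mask|=23  ⇒  voxels=138
  2. axis=0 (YZ plane), |mask|=19  ⇒  voxels=72
  3. axis=1 (XZ plane), |mask|=26  ⇒  voxels=53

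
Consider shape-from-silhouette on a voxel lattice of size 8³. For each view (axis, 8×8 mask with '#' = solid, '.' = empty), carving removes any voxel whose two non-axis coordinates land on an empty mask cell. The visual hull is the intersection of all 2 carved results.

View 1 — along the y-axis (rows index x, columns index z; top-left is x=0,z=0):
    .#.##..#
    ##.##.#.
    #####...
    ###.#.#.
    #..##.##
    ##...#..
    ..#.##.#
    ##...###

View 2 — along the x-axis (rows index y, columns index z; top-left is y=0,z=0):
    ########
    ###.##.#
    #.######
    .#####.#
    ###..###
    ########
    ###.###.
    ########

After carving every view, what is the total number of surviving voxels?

before carving: 512 voxels (8×8×8)
[1] y-view keeps 36 columns → grid now 288
[2] x-view keeps 55 columns → grid now 246

voxel count = 246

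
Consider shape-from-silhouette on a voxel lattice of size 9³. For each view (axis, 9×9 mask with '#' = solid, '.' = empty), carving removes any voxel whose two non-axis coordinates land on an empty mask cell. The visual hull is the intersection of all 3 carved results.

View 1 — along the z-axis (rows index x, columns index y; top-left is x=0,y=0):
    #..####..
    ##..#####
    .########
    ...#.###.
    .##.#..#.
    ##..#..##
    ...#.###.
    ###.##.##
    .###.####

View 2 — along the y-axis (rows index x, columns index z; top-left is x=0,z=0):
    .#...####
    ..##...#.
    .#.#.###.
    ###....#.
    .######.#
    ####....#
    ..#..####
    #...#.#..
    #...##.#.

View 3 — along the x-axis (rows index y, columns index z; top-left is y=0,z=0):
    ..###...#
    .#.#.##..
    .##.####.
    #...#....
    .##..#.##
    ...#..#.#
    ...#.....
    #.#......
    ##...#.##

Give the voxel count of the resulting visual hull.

initial block: 9^3 = 729
step 1: project along z, AND mask (51/81) → |grid| = 459
step 2: project along y, AND mask (41/81) → |grid| = 224
step 3: project along x, AND mask (32/81) → |grid| = 83

|visual hull| = 83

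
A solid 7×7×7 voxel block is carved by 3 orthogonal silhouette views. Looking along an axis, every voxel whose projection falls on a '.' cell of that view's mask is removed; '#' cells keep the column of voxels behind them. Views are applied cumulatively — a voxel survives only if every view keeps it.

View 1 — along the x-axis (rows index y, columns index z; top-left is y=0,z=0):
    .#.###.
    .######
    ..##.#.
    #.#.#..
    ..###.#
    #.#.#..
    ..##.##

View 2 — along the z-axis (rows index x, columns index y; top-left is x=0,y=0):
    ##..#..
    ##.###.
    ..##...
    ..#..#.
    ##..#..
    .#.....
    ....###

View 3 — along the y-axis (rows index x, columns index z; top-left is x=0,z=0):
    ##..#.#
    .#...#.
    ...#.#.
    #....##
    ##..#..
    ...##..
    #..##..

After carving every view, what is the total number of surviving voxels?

full grid |V| = 343
carve view 1 (along x, YZ-mask fill 27/49): 189 voxels remain
carve view 2 (along z, XY-mask fill 19/49): 77 voxels remain
carve view 3 (along y, XZ-mask fill 19/49): 27 voxels remain

|visual hull| = 27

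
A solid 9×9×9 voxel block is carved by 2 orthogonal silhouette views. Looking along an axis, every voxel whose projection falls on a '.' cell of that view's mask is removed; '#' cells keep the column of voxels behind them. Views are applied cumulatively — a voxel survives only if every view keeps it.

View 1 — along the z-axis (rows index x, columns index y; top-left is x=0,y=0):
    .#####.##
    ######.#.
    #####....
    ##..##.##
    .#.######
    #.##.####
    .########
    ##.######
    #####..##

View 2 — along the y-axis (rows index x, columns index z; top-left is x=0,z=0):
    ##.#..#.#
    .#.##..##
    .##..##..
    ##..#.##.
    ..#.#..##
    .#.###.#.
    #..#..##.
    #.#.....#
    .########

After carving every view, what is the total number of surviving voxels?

initial block: 9^3 = 729
step 1: project along z, AND mask (62/81) → |grid| = 558
step 2: project along y, AND mask (43/81) → |grid| = 295

|visual hull| = 295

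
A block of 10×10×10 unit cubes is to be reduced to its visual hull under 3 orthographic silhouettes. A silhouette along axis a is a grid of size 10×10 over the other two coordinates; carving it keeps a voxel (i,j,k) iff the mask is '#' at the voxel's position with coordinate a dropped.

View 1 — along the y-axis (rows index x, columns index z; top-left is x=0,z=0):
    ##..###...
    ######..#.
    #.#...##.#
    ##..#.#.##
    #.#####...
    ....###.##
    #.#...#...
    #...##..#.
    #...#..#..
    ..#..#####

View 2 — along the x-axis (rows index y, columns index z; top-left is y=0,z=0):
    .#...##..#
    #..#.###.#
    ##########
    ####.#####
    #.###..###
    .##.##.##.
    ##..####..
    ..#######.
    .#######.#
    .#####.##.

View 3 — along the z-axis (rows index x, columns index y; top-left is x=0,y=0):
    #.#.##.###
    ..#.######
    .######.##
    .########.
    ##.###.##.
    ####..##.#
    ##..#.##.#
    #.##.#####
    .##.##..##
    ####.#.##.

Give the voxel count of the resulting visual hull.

voxel count = 253

start: 10×10×10 = 1000 voxels
after view 1 [y-axis, 50 of 100 cells solid] → remaining = 500
after view 2 [x-axis, 70 of 100 cells solid] → remaining = 343
after view 3 [z-axis, 71 of 100 cells solid] → remaining = 253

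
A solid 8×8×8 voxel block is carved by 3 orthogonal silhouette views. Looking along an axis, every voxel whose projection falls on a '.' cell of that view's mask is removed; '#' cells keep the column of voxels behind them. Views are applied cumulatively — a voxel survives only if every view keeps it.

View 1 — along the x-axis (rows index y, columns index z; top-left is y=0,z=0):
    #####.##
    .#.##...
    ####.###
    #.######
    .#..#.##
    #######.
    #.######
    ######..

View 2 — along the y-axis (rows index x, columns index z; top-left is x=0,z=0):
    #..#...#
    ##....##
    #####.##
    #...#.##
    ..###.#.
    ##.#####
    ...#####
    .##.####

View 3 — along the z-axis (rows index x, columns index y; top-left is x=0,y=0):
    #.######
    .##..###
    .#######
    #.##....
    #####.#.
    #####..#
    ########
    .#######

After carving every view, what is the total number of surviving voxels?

start: 8×8×8 = 512 voxels
after view 1 [x-axis, 48 of 64 cells solid] → remaining = 384
after view 2 [y-axis, 40 of 64 cells solid] → remaining = 241
after view 3 [z-axis, 49 of 64 cells solid] → remaining = 186

remaining voxels: 186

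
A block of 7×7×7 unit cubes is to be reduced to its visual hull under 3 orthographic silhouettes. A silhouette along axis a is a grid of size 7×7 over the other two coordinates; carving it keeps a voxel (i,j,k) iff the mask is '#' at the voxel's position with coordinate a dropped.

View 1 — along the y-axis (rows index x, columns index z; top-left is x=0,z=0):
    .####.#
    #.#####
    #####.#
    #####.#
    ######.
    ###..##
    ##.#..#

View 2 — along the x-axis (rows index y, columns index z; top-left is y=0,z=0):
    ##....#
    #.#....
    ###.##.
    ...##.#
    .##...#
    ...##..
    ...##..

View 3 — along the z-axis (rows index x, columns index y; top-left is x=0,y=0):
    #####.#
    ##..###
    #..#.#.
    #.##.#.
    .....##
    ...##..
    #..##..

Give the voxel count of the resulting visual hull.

voxel count = 59

initial block: 7^3 = 343
[1] y-view keeps 38 columns → grid now 266
[2] x-view keeps 20 columns → grid now 113
[3] z-view keeps 25 columns → grid now 59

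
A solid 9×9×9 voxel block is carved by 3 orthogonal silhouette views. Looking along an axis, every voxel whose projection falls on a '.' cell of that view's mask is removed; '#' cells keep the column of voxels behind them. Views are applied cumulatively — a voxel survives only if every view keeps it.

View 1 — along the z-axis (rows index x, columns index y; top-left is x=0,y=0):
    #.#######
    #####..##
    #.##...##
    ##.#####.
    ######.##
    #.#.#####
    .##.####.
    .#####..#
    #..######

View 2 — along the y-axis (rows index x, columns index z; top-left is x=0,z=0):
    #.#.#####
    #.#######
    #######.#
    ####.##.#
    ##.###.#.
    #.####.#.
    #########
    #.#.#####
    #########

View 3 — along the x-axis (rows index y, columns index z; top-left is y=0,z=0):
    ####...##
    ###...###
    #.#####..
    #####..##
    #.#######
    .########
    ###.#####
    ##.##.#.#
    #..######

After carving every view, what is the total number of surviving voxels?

start: 9×9×9 = 729 voxels
V1 z: intersect with XY mask (61 set) -- 549 left
V2 y: intersect with XZ mask (67 set) -- 450 left
V3 x: intersect with YZ mask (62 set) -- 347 left

voxel count = 347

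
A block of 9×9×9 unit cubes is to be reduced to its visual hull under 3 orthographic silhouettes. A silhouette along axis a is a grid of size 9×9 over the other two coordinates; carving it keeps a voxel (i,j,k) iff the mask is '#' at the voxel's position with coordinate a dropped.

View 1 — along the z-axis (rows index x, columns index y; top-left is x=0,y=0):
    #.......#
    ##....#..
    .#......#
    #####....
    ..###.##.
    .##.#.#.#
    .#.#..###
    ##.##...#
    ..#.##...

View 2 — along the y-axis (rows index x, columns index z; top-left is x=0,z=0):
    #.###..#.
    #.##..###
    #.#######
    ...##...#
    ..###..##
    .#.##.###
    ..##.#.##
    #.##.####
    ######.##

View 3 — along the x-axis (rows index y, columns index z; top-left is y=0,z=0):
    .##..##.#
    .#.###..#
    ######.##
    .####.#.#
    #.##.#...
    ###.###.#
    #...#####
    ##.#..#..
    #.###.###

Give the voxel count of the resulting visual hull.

remaining voxels: 124

before carving: 729 voxels (9×9×9)
carve view 1 (along z, XY-mask fill 35/81): 315 voxels remain
carve view 2 (along y, XZ-mask fill 53/81): 198 voxels remain
carve view 3 (along x, YZ-mask fill 52/81): 124 voxels remain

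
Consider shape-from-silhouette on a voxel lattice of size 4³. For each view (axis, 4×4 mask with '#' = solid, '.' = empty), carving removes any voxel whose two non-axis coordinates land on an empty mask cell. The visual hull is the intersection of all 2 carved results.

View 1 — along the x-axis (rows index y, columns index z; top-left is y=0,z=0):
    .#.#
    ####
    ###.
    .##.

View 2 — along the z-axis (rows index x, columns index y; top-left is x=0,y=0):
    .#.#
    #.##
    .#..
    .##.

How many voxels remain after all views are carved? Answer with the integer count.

remaining voxels: 24

full grid |V| = 64
[1] x-view keeps 11 columns → grid now 44
[2] z-view keeps 8 columns → grid now 24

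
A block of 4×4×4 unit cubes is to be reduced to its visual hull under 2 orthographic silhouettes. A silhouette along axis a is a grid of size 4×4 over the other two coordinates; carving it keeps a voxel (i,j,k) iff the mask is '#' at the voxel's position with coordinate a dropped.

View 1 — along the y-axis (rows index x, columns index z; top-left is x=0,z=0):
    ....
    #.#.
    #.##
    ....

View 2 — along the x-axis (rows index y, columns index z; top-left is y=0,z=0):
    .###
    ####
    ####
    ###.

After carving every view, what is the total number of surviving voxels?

before carving: 64 voxels (4×4×4)
after view 1 [y-axis, 5 of 16 cells solid] → remaining = 20
after view 2 [x-axis, 14 of 16 cells solid] → remaining = 17

voxel count = 17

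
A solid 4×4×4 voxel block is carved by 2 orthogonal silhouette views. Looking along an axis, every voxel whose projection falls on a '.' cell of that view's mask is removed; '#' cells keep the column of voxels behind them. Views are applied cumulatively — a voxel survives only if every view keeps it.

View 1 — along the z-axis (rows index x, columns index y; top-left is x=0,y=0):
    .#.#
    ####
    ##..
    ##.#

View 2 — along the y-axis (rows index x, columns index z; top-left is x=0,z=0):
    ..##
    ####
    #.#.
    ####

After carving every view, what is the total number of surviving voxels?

|visual hull| = 36

before carving: 64 voxels (4×4×4)
step 1: project along z, AND mask (11/16) → |grid| = 44
step 2: project along y, AND mask (12/16) → |grid| = 36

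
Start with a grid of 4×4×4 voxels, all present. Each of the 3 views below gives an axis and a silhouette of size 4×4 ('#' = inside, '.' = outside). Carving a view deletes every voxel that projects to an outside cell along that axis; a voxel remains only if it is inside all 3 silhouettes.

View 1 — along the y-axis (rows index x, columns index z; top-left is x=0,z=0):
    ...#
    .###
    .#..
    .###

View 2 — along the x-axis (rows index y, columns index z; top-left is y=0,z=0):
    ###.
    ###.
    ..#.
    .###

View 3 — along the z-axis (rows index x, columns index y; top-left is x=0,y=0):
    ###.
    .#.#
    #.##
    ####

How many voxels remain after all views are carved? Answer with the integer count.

15 voxels

start: 4×4×4 = 64 voxels
V1 y: intersect with XZ mask (8 set) -- 32 left
V2 x: intersect with YZ mask (10 set) -- 20 left
V3 z: intersect with XY mask (12 set) -- 15 left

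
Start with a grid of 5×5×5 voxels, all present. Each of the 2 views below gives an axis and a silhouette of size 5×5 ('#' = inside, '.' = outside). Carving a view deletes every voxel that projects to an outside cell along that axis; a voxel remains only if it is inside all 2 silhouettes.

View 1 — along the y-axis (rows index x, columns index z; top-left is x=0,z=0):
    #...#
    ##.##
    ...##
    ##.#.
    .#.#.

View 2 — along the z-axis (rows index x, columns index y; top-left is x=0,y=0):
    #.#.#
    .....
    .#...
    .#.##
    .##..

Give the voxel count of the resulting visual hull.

voxel count = 21

initial block: 5^3 = 125
  1. axis=1 (XZ plane), |mask|=13  ⇒  voxels=65
  2. axis=2 (XY plane), |mask|=9  ⇒  voxels=21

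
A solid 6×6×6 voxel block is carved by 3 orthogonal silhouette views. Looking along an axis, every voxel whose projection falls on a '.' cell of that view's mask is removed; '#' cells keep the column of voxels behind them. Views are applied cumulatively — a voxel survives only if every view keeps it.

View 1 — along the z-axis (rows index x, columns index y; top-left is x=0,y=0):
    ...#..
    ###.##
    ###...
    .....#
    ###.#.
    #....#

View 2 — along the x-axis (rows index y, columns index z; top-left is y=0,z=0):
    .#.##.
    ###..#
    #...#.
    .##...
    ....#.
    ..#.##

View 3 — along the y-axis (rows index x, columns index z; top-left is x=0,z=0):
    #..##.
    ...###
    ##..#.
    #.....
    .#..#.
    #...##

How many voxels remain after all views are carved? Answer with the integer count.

21 voxels

initial block: 6^3 = 216
  1. axis=2 (XY plane), |mask|=16  ⇒  voxels=96
  2. axis=0 (YZ plane), |mask|=15  ⇒  voxels=43
  3. axis=1 (XZ plane), |mask|=15  ⇒  voxels=21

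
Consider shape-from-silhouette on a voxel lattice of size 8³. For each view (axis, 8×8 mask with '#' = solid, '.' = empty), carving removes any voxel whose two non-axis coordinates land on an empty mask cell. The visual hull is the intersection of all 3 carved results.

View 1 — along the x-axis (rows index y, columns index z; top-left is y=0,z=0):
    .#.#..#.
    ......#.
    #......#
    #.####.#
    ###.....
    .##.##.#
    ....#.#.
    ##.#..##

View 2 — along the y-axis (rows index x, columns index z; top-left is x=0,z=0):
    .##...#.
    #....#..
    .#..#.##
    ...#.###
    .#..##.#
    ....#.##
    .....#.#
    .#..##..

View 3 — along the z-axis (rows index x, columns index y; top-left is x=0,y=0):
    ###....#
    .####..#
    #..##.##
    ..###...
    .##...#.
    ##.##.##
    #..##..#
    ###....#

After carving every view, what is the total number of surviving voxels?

|visual hull| = 39

full grid |V| = 512
carve view 1 (along x, YZ-mask fill 27/64): 216 voxels remain
carve view 2 (along y, XZ-mask fill 25/64): 84 voxels remain
carve view 3 (along z, XY-mask fill 34/64): 39 voxels remain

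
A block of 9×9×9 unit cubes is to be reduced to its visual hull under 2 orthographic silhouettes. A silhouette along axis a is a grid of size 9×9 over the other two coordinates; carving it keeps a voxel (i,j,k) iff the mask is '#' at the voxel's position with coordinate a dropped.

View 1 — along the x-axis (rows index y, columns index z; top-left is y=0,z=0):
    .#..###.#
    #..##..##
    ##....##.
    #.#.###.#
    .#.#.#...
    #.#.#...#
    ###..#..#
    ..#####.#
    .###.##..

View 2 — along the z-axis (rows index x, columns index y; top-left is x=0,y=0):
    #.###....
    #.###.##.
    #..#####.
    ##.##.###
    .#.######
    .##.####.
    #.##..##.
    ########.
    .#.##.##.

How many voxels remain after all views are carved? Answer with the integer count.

remaining voxels: 261

start: 9×9×9 = 729 voxels
[1] x-view keeps 43 columns → grid now 387
[2] z-view keeps 54 columns → grid now 261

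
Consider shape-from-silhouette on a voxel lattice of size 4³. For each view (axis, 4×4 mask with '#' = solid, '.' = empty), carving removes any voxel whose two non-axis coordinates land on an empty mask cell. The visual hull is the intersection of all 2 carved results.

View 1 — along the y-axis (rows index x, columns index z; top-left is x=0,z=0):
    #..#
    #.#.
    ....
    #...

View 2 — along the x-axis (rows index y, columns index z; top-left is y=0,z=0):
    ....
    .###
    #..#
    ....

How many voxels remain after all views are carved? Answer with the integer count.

voxel count = 6

before carving: 64 voxels (4×4×4)
V1 y: intersect with XZ mask (5 set) -- 20 left
V2 x: intersect with YZ mask (5 set) -- 6 left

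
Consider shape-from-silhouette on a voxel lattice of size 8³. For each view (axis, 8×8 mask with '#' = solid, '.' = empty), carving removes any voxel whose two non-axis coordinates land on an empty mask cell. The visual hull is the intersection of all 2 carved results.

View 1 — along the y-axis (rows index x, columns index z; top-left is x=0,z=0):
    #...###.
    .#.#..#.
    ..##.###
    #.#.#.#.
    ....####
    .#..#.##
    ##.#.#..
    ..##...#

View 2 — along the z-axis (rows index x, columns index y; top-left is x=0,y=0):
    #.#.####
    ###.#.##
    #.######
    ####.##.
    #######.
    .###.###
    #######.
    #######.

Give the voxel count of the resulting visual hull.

initial block: 8^3 = 512
after view 1 [y-axis, 31 of 64 cells solid] → remaining = 248
after view 2 [z-axis, 52 of 64 cells solid] → remaining = 202

voxel count = 202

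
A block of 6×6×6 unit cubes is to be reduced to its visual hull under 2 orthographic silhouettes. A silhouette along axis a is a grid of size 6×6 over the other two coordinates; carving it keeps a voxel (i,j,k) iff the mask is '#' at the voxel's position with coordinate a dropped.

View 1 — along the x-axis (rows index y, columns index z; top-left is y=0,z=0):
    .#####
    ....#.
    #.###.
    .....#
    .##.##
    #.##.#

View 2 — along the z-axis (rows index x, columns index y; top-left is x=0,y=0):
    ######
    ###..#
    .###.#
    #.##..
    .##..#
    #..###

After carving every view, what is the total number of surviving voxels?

start: 6×6×6 = 216 voxels
  1. axis=0 (YZ plane), |mask|=19  ⇒  voxels=114
  2. axis=2 (XY plane), |mask|=24  ⇒  voxels=76

voxel count = 76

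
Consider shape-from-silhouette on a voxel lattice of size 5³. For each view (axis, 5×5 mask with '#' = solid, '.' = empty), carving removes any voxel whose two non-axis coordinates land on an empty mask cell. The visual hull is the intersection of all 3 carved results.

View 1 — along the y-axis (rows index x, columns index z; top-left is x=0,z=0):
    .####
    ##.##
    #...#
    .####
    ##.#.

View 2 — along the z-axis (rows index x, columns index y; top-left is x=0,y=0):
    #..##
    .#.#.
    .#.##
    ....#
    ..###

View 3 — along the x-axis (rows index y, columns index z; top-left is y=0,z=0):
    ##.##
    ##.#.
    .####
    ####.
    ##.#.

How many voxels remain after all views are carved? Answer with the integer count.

start: 5×5×5 = 125 voxels
after view 1 [y-axis, 17 of 25 cells solid] → remaining = 85
after view 2 [z-axis, 12 of 25 cells solid] → remaining = 39
after view 3 [x-axis, 18 of 25 cells solid] → remaining = 27

remaining voxels: 27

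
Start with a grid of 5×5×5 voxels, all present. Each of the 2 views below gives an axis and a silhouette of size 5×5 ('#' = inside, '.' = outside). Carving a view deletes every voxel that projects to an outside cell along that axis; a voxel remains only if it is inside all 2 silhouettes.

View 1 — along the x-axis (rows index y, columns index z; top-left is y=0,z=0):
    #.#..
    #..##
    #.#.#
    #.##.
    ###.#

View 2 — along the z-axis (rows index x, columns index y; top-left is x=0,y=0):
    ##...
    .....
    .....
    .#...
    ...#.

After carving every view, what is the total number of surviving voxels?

remaining voxels: 11

initial block: 5^3 = 125
[1] x-view keeps 15 columns → grid now 75
[2] z-view keeps 4 columns → grid now 11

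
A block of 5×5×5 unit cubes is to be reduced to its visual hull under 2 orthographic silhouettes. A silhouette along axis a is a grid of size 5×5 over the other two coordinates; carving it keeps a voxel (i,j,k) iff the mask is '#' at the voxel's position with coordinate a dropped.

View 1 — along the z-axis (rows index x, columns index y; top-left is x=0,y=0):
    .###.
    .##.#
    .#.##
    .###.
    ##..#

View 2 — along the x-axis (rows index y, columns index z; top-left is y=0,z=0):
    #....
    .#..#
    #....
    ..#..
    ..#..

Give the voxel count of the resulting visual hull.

voxel count = 20

initial block: 5^3 = 125
V1 z: intersect with XY mask (15 set) -- 75 left
V2 x: intersect with YZ mask (6 set) -- 20 left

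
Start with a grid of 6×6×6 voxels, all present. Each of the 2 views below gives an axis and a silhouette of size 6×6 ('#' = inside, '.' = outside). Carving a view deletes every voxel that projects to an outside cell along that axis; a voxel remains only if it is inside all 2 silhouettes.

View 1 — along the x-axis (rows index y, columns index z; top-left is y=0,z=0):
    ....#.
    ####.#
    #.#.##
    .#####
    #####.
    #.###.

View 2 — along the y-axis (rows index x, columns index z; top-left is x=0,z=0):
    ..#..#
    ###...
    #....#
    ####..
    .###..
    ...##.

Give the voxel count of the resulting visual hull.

|visual hull| = 64

start: 6×6×6 = 216 voxels
[1] x-view keeps 24 columns → grid now 144
[2] y-view keeps 16 columns → grid now 64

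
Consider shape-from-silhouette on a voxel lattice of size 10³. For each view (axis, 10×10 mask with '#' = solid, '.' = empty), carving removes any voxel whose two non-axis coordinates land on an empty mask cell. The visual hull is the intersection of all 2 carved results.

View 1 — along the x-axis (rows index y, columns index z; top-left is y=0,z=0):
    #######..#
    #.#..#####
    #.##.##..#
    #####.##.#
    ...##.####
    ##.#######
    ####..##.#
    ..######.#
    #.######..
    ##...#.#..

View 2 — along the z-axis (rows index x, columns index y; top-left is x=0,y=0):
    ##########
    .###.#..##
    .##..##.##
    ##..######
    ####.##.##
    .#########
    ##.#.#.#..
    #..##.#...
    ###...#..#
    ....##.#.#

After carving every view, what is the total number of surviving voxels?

before carving: 1000 voxels (10×10×10)
step 1: project along x, AND mask (69/100) → |grid| = 690
step 2: project along z, AND mask (65/100) → |grid| = 448

voxel count = 448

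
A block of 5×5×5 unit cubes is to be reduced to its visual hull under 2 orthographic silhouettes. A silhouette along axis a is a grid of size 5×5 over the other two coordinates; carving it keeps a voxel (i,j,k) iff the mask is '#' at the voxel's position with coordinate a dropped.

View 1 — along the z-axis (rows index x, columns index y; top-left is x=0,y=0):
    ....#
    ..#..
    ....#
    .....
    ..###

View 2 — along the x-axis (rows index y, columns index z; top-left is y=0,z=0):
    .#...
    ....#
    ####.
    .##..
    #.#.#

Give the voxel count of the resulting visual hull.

before carving: 125 voxels (5×5×5)
after view 1 [z-axis, 6 of 25 cells solid] → remaining = 30
after view 2 [x-axis, 11 of 25 cells solid] → remaining = 19

remaining voxels: 19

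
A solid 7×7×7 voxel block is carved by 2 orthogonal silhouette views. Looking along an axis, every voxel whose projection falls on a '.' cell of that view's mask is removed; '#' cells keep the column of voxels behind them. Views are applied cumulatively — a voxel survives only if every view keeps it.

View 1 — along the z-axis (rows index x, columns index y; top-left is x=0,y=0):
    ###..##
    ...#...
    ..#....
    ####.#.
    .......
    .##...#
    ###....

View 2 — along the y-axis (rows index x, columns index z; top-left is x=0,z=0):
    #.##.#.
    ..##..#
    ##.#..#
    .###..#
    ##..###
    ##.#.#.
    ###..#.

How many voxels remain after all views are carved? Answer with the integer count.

voxel count = 71

start: 7×7×7 = 343 voxels
  1. axis=2 (XY plane), |mask|=18  ⇒  voxels=126
  2. axis=1 (XZ plane), |mask|=28  ⇒  voxels=71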